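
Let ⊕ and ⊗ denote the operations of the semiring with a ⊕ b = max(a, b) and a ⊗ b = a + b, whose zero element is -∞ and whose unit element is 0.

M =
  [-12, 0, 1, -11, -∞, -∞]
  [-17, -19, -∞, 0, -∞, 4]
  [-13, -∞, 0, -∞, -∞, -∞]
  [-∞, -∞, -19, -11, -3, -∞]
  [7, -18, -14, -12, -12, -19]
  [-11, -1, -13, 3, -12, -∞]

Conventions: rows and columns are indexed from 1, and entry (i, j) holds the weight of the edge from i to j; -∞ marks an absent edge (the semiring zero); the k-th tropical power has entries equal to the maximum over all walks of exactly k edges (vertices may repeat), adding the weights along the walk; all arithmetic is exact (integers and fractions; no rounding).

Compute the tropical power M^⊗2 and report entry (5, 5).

M^⊗2:
  [-12, -12, 1, 0, -14, 4]
  [-7, 3, -9, 7, -3, -15]
  [-13, -13, 0, -24, -∞, -∞]
  [4, -21, -17, -15, -14, -22]
  [-5, 7, 8, -4, -15, -14]
  [-5, -11, -10, -1, 0, 3]
Key observation: the optimum is the walk 5->4->5, with weight (-12) + (-3) = -15.
Optimal value attained by: walk 5->4->5.
Answer: (M^⊗2)[5][5] = -15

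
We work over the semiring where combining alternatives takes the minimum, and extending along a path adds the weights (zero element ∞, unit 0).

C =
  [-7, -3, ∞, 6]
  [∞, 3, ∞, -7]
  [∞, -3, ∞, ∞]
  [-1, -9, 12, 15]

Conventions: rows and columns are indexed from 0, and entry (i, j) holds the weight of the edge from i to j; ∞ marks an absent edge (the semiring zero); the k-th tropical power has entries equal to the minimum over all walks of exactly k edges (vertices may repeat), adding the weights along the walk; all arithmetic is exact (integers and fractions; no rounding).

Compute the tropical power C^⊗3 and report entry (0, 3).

C^⊗2:
  [-14, -10, 18, -10]
  [-8, -16, 5, -4]
  [∞, 0, ∞, -10]
  [-8, -6, 27, -16]
C^⊗3:
  [-21, -19, 2, -17]
  [-15, -13, 8, -23]
  [-11, -19, 2, -7]
  [-17, -25, -4, -13]
Key observation: the optimum is the walk 0->0->1->3, with weight (-7) + (-3) + (-7) = -17.
Optimal value attained by: walk 0->0->1->3.
Answer: (C^⊗3)[0][3] = -17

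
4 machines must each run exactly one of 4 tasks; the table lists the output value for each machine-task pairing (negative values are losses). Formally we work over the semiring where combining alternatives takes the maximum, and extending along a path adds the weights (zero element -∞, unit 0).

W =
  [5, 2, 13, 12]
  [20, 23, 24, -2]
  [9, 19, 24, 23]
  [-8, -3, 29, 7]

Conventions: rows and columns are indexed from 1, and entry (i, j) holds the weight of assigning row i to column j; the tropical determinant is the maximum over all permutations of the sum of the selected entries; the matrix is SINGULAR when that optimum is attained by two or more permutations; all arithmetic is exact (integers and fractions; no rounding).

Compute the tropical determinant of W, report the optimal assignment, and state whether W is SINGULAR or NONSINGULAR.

σ = (1, 2, 3, 4): 5 + 23 + 24 + 7 = 59
σ = (1, 2, 4, 3): 5 + 23 + 23 + 29 = 80
σ = (1, 3, 2, 4): 5 + 24 + 19 + 7 = 55
σ = (1, 3, 4, 2): 5 + 24 + 23 + (-3) = 49
σ = (1, 4, 2, 3): 5 + (-2) + 19 + 29 = 51
σ = (1, 4, 3, 2): 5 + (-2) + 24 + (-3) = 24
σ = (2, 1, 3, 4): 2 + 20 + 24 + 7 = 53
σ = (2, 1, 4, 3): 2 + 20 + 23 + 29 = 74
σ = (2, 3, 1, 4): 2 + 24 + 9 + 7 = 42
σ = (2, 3, 4, 1): 2 + 24 + 23 + (-8) = 41
σ = (2, 4, 1, 3): 2 + (-2) + 9 + 29 = 38
σ = (2, 4, 3, 1): 2 + (-2) + 24 + (-8) = 16
σ = (3, 1, 2, 4): 13 + 20 + 19 + 7 = 59
σ = (3, 1, 4, 2): 13 + 20 + 23 + (-3) = 53
σ = (3, 2, 1, 4): 13 + 23 + 9 + 7 = 52
σ = (3, 2, 4, 1): 13 + 23 + 23 + (-8) = 51
σ = (3, 4, 1, 2): 13 + (-2) + 9 + (-3) = 17
σ = (3, 4, 2, 1): 13 + (-2) + 19 + (-8) = 22
σ = (4, 1, 2, 3): 12 + 20 + 19 + 29 = 80
σ = (4, 1, 3, 2): 12 + 20 + 24 + (-3) = 53
σ = (4, 2, 1, 3): 12 + 23 + 9 + 29 = 73
σ = (4, 2, 3, 1): 12 + 23 + 24 + (-8) = 51
σ = (4, 3, 1, 2): 12 + 24 + 9 + (-3) = 42
σ = (4, 3, 2, 1): 12 + 24 + 19 + (-8) = 47
Optimal value attained by: σ = (1, 2, 4, 3).
Answer: det⊕(W) = 80; verdict: SINGULAR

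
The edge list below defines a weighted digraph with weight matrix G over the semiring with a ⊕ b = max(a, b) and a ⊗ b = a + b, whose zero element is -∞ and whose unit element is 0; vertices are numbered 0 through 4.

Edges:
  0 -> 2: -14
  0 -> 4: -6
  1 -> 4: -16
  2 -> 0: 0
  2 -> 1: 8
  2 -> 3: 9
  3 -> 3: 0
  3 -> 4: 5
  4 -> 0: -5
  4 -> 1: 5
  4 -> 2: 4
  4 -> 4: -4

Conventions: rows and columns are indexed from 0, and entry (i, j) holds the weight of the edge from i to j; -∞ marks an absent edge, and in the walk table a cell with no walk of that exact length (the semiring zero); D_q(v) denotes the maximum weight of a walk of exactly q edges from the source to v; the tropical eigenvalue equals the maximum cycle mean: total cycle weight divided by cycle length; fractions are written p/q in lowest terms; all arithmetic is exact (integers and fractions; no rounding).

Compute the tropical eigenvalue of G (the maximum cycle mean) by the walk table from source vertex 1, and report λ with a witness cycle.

q=0: [-∞, 0, -∞, -∞, -∞]
q=1: [-∞, -∞, -∞, -∞, -16]
q=2: [-21, -11, -12, -∞, -20]
q=3: [-12, -4, -16, -3, -24]
q=4: [-16, -8, -20, -3, 2]
q=5: [-3, 7, 6, -3, 2]
Optimal cycle mean attained by: cycle 2->3->4->2, total 9 + 5 + 4, length 3.
Answer: λ = 6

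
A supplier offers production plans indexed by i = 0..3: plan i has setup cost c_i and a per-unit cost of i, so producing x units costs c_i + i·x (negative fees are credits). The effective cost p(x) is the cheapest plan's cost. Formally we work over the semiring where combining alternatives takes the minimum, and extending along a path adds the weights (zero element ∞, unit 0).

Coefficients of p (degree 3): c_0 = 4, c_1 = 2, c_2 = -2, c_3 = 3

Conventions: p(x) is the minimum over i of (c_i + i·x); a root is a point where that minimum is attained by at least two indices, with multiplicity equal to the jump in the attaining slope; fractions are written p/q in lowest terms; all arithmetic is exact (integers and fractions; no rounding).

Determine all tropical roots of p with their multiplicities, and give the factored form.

hull edge (i=0, c=4) to (i=2, c=-2): slope -3, span 2
hull edge (i=2, c=-2) to (i=3, c=3): slope 5, span 1
Factored form: p(x) = 3 ⊗ (x ⊕ (-5)) ⊗ (x ⊕ 3) ⊗ (x ⊕ 3)
Answer: roots = -5 (mult 1), 3 (mult 2)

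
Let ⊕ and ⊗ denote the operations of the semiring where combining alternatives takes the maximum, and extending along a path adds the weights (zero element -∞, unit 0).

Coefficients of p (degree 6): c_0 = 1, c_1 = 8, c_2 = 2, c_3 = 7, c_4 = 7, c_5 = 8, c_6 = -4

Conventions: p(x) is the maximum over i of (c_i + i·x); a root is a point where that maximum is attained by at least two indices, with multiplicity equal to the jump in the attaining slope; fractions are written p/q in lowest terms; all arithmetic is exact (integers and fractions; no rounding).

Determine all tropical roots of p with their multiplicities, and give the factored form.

hull edge (i=0, c=1) to (i=1, c=8): slope 7, span 1
hull edge (i=1, c=8) to (i=5, c=8): slope 0, span 4
hull edge (i=5, c=8) to (i=6, c=-4): slope -12, span 1
Factored form: p(x) = -4 ⊗ (x ⊕ (-7)) ⊗ (x ⊕ 0) ⊗ (x ⊕ 0) ⊗ (x ⊕ 0) ⊗ (x ⊕ 0) ⊗ (x ⊕ 12)
Answer: roots = -7 (mult 1), 0 (mult 4), 12 (mult 1)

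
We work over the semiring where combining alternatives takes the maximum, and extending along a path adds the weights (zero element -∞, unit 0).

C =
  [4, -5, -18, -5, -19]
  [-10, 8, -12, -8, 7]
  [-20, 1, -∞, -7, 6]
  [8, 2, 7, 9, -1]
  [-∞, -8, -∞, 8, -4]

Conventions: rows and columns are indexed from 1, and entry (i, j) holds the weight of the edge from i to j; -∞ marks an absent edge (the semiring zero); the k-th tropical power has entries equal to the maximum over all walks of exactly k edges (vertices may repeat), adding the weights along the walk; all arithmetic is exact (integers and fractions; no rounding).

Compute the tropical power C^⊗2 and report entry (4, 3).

C^⊗2:
  [8, 3, 2, 4, 2]
  [0, 16, -1, 15, 15]
  [1, 9, 0, 14, 8]
  [17, 11, 16, 18, 13]
  [16, 10, 15, 17, 7]
Key observation: the optimum is the walk 4->4->3, with weight 9 + 7 = 16.
Optimal value attained by: walk 4->4->3.
Answer: (C^⊗2)[4][3] = 16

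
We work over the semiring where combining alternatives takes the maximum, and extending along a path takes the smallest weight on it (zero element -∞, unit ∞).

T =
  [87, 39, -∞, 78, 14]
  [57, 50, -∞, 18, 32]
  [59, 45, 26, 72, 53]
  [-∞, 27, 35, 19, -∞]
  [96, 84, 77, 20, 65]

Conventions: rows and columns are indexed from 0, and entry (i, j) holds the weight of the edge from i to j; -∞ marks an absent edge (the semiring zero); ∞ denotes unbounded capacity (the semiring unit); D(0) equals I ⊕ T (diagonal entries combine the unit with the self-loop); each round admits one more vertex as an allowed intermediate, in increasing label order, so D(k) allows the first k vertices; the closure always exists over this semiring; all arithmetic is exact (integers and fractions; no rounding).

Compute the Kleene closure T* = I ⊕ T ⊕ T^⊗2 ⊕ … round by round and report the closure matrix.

D(0):
  [∞, 39, -∞, 78, 14]
  [57, ∞, -∞, 18, 32]
  [59, 45, ∞, 72, 53]
  [-∞, 27, 35, ∞, -∞]
  [96, 84, 77, 20, ∞]
D(1):
  [∞, 39, -∞, 78, 14]
  [57, ∞, -∞, 57, 32]
  [59, 45, ∞, 72, 53]
  [-∞, 27, 35, ∞, -∞]
  [96, 84, 77, 78, ∞]
D(2):
  [∞, 39, -∞, 78, 32]
  [57, ∞, -∞, 57, 32]
  [59, 45, ∞, 72, 53]
  [27, 27, 35, ∞, 27]
  [96, 84, 77, 78, ∞]
D(3):
  [∞, 39, -∞, 78, 32]
  [57, ∞, -∞, 57, 32]
  [59, 45, ∞, 72, 53]
  [35, 35, 35, ∞, 35]
  [96, 84, 77, 78, ∞]
D(4):
  [∞, 39, 35, 78, 35]
  [57, ∞, 35, 57, 35]
  [59, 45, ∞, 72, 53]
  [35, 35, 35, ∞, 35]
  [96, 84, 77, 78, ∞]
D(5):
  [∞, 39, 35, 78, 35]
  [57, ∞, 35, 57, 35]
  [59, 53, ∞, 72, 53]
  [35, 35, 35, ∞, 35]
  [96, 84, 77, 78, ∞]
Answer: T* = [[∞, 39, 35, 78, 35], [57, ∞, 35, 57, 35], [59, 53, ∞, 72, 53], [35, 35, 35, ∞, 35], [96, 84, 77, 78, ∞]]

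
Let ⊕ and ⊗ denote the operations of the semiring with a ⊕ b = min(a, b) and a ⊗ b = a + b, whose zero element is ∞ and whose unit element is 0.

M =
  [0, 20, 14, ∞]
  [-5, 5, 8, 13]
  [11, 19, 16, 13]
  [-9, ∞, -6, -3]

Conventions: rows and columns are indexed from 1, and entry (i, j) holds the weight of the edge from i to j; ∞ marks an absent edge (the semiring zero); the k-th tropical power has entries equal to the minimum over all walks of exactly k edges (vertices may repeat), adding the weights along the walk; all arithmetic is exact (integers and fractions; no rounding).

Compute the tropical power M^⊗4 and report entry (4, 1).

M^⊗2:
  [0, 20, 14, 27]
  [-5, 10, 7, 10]
  [4, 24, 7, 10]
  [-12, 11, -9, -6]
M^⊗3:
  [0, 20, 14, 24]
  [-5, 15, 4, 7]
  [1, 24, 4, 7]
  [-15, 8, -12, -9]
M^⊗4:
  [0, 20, 14, 21]
  [-5, 15, 1, 4]
  [-2, 21, 1, 4]
  [-18, 5, -15, -12]
Key observation: the optimum is the walk 4->4->4->4->1, with weight (-3) + (-3) + (-3) + (-9) = -18.
Optimal value attained by: walk 4->4->4->4->1.
Answer: (M^⊗4)[4][1] = -18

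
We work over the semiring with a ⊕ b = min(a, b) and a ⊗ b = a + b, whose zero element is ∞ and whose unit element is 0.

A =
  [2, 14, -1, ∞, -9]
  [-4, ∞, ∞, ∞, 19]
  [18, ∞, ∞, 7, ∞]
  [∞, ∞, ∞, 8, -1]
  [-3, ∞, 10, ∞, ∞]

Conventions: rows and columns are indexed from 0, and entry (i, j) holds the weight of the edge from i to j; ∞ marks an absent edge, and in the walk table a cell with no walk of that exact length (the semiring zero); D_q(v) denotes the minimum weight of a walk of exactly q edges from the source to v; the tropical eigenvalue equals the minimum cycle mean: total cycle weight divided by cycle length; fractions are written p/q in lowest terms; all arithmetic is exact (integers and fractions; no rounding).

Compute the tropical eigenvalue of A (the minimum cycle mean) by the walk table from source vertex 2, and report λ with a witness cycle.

q=0: [∞, ∞, 0, ∞, ∞]
q=1: [18, ∞, ∞, 7, ∞]
q=2: [20, 32, 17, 15, 6]
q=3: [3, 34, 16, 23, 11]
q=4: [5, 17, 2, 23, -6]
q=5: [-9, 19, 4, 9, -4]
Optimal cycle mean attained by: cycle 0->4->0, total (-9) + (-3), length 2.
Answer: λ = -6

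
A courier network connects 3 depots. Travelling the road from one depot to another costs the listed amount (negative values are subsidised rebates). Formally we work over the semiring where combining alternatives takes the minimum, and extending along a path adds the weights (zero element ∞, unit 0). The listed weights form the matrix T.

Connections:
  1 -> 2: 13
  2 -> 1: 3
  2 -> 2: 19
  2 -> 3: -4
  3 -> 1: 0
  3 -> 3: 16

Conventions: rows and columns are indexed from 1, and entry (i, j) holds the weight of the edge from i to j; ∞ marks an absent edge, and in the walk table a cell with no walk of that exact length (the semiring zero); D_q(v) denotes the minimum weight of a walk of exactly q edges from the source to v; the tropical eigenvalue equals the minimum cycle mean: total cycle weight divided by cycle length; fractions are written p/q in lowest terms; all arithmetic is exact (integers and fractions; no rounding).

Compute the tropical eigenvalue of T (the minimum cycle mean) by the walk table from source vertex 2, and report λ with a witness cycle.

q=0: [∞, 0, ∞]
q=1: [3, 19, -4]
q=2: [-4, 16, 12]
q=3: [12, 9, 12]
Optimal cycle mean attained by: cycle 1->2->3->1, total 13 + (-4) + 0, length 3.
Answer: λ = 3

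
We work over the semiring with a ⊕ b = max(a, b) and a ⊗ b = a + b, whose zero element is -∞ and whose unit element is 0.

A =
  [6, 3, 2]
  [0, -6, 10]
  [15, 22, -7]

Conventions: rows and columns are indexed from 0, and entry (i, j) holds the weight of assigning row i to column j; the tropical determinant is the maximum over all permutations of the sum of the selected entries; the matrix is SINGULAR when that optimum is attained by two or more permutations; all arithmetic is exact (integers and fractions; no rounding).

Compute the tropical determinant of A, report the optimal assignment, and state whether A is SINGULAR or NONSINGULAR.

σ = (0, 1, 2): 6 + (-6) + (-7) = -7
σ = (0, 2, 1): 6 + 10 + 22 = 38
σ = (1, 0, 2): 3 + 0 + (-7) = -4
σ = (1, 2, 0): 3 + 10 + 15 = 28
σ = (2, 0, 1): 2 + 0 + 22 = 24
σ = (2, 1, 0): 2 + (-6) + 15 = 11
Optimal value attained by: σ = (0, 2, 1).
Answer: det⊕(A) = 38; verdict: NONSINGULAR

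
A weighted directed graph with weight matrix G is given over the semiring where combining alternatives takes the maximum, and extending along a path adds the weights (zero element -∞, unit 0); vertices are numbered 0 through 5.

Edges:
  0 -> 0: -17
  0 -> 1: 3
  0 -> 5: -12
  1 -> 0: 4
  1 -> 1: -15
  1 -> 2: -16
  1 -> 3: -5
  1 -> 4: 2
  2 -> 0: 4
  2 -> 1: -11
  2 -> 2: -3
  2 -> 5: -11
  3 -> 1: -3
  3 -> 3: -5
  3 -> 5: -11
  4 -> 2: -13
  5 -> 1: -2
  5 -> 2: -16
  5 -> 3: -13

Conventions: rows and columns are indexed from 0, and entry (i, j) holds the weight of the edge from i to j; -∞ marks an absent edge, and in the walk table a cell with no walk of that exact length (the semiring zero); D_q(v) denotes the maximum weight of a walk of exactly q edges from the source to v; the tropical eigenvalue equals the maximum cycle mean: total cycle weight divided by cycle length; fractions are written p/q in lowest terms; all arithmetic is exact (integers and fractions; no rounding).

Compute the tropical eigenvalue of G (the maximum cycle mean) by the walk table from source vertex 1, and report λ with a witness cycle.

q=0: [-∞, 0, -∞, -∞, -∞, -∞]
q=1: [4, -15, -16, -5, 2, -∞]
q=2: [-11, 7, -11, -10, -13, -8]
q=3: [11, -8, -9, 2, 9, -21]
q=4: [-4, 14, -4, -3, -6, -1]
q=5: [18, -1, -2, 9, 16, -14]
q=6: [3, 21, 3, 4, 1, 6]
Optimal cycle mean attained by: cycle 0->1->0, total 3 + 4, length 2.
Answer: λ = 7/2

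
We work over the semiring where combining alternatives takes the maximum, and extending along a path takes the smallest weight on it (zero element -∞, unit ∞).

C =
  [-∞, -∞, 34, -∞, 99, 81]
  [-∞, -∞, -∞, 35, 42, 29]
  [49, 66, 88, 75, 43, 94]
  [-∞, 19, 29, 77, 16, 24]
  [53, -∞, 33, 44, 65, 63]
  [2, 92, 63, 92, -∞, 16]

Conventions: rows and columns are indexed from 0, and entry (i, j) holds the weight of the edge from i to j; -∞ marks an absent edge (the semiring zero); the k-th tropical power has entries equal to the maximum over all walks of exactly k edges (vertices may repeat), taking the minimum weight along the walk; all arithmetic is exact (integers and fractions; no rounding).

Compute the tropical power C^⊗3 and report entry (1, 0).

C^⊗2:
  [53, 81, 63, 81, 65, 63]
  [42, 29, 33, 42, 42, 42]
  [49, 92, 88, 92, 49, 88]
  [29, 29, 29, 77, 29, 29]
  [53, 63, 63, 63, 65, 63]
  [49, 63, 63, 77, 43, 63]
C^⊗3:
  [53, 63, 63, 77, 65, 63]
  [42, 42, 42, 42, 42, 42]
  [49, 88, 88, 88, 49, 88]
  [29, 29, 29, 77, 29, 29]
  [53, 63, 63, 63, 65, 63]
  [49, 63, 63, 77, 49, 63]
Key observation: the optimum is the walk 1->4->4->0, with weight 42 min 65 min 53 = 42.
Optimal value attained by: walk 1->4->4->0.
Answer: (C^⊗3)[1][0] = 42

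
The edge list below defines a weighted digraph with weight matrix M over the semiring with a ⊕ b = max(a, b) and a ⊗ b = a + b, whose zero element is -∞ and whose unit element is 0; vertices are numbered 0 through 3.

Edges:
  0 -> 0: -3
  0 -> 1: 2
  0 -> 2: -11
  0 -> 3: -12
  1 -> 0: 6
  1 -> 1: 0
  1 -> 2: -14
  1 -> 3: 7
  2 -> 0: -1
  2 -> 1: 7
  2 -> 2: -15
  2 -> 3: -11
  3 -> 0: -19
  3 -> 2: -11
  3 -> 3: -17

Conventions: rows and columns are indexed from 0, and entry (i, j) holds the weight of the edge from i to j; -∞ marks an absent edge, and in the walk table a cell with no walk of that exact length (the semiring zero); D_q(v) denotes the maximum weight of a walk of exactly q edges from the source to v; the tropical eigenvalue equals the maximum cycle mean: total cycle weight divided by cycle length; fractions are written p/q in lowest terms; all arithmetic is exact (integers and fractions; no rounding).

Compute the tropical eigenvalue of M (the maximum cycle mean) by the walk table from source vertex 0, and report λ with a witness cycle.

q=0: [0, -∞, -∞, -∞]
q=1: [-3, 2, -11, -12]
q=2: [8, 2, -12, 9]
q=3: [8, 10, -2, 9]
q=4: [16, 10, -2, 17]
Optimal cycle mean attained by: cycle 0->1->0, total 2 + 6, length 2.
Answer: λ = 4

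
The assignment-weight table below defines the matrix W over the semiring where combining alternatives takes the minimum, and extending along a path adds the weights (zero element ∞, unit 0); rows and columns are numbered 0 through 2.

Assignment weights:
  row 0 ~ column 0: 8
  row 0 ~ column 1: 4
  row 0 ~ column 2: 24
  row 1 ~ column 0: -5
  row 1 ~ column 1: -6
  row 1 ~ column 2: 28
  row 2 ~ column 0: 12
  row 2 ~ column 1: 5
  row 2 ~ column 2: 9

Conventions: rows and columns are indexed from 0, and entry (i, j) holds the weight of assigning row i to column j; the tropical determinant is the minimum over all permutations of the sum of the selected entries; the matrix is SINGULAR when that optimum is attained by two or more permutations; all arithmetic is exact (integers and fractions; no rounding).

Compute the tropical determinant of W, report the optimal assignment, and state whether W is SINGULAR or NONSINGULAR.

σ = (0, 1, 2): 8 + (-6) + 9 = 11
σ = (0, 2, 1): 8 + 28 + 5 = 41
σ = (1, 0, 2): 4 + (-5) + 9 = 8
σ = (1, 2, 0): 4 + 28 + 12 = 44
σ = (2, 0, 1): 24 + (-5) + 5 = 24
σ = (2, 1, 0): 24 + (-6) + 12 = 30
Optimal value attained by: σ = (1, 0, 2).
Answer: det⊕(W) = 8; verdict: NONSINGULAR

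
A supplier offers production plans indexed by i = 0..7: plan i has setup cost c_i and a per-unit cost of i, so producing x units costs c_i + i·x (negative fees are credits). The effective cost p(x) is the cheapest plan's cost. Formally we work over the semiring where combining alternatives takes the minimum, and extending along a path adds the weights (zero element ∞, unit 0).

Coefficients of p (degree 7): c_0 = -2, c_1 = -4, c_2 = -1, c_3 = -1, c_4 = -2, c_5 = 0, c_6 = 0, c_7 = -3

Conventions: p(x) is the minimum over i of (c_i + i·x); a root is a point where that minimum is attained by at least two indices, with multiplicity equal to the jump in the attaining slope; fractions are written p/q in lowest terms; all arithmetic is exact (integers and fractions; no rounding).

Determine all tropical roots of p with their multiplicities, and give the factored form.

hull edge (i=0, c=-2) to (i=1, c=-4): slope -2, span 1
hull edge (i=1, c=-4) to (i=7, c=-3): slope 1/6, span 6
Factored form: p(x) = -3 ⊗ (x ⊕ (-1/6)) ⊗ (x ⊕ (-1/6)) ⊗ (x ⊕ (-1/6)) ⊗ (x ⊕ (-1/6)) ⊗ (x ⊕ (-1/6)) ⊗ (x ⊕ (-1/6)) ⊗ (x ⊕ 2)
Answer: roots = -1/6 (mult 6), 2 (mult 1)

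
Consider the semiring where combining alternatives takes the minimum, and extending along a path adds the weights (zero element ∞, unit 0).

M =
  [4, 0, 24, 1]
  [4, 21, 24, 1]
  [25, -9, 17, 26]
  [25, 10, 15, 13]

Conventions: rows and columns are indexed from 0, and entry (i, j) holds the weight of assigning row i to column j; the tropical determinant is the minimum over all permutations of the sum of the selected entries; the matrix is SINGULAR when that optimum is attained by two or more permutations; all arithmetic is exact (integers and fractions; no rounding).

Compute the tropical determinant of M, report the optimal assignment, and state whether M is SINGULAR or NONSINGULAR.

σ = (0, 1, 2, 3): 4 + 21 + 17 + 13 = 55
σ = (0, 1, 3, 2): 4 + 21 + 26 + 15 = 66
σ = (0, 2, 1, 3): 4 + 24 + (-9) + 13 = 32
σ = (0, 2, 3, 1): 4 + 24 + 26 + 10 = 64
σ = (0, 3, 1, 2): 4 + 1 + (-9) + 15 = 11
σ = (0, 3, 2, 1): 4 + 1 + 17 + 10 = 32
σ = (1, 0, 2, 3): 0 + 4 + 17 + 13 = 34
σ = (1, 0, 3, 2): 0 + 4 + 26 + 15 = 45
σ = (1, 2, 0, 3): 0 + 24 + 25 + 13 = 62
σ = (1, 2, 3, 0): 0 + 24 + 26 + 25 = 75
σ = (1, 3, 0, 2): 0 + 1 + 25 + 15 = 41
σ = (1, 3, 2, 0): 0 + 1 + 17 + 25 = 43
σ = (2, 0, 1, 3): 24 + 4 + (-9) + 13 = 32
σ = (2, 0, 3, 1): 24 + 4 + 26 + 10 = 64
σ = (2, 1, 0, 3): 24 + 21 + 25 + 13 = 83
σ = (2, 1, 3, 0): 24 + 21 + 26 + 25 = 96
σ = (2, 3, 0, 1): 24 + 1 + 25 + 10 = 60
σ = (2, 3, 1, 0): 24 + 1 + (-9) + 25 = 41
σ = (3, 0, 1, 2): 1 + 4 + (-9) + 15 = 11
σ = (3, 0, 2, 1): 1 + 4 + 17 + 10 = 32
σ = (3, 1, 0, 2): 1 + 21 + 25 + 15 = 62
σ = (3, 1, 2, 0): 1 + 21 + 17 + 25 = 64
σ = (3, 2, 0, 1): 1 + 24 + 25 + 10 = 60
σ = (3, 2, 1, 0): 1 + 24 + (-9) + 25 = 41
Optimal value attained by: σ = (0, 3, 1, 2).
Answer: det⊕(M) = 11; verdict: SINGULAR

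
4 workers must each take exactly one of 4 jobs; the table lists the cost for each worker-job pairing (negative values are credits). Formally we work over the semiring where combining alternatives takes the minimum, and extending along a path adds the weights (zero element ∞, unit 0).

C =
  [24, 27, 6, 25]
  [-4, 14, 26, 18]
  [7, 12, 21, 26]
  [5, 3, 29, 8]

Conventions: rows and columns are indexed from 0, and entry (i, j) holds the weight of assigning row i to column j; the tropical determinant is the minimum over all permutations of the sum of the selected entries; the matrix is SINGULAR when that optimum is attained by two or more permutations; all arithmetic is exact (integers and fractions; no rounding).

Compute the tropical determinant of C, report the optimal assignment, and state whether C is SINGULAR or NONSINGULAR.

σ = (0, 1, 2, 3): 24 + 14 + 21 + 8 = 67
σ = (0, 1, 3, 2): 24 + 14 + 26 + 29 = 93
σ = (0, 2, 1, 3): 24 + 26 + 12 + 8 = 70
σ = (0, 2, 3, 1): 24 + 26 + 26 + 3 = 79
σ = (0, 3, 1, 2): 24 + 18 + 12 + 29 = 83
σ = (0, 3, 2, 1): 24 + 18 + 21 + 3 = 66
σ = (1, 0, 2, 3): 27 + (-4) + 21 + 8 = 52
σ = (1, 0, 3, 2): 27 + (-4) + 26 + 29 = 78
σ = (1, 2, 0, 3): 27 + 26 + 7 + 8 = 68
σ = (1, 2, 3, 0): 27 + 26 + 26 + 5 = 84
σ = (1, 3, 0, 2): 27 + 18 + 7 + 29 = 81
σ = (1, 3, 2, 0): 27 + 18 + 21 + 5 = 71
σ = (2, 0, 1, 3): 6 + (-4) + 12 + 8 = 22
σ = (2, 0, 3, 1): 6 + (-4) + 26 + 3 = 31
σ = (2, 1, 0, 3): 6 + 14 + 7 + 8 = 35
σ = (2, 1, 3, 0): 6 + 14 + 26 + 5 = 51
σ = (2, 3, 0, 1): 6 + 18 + 7 + 3 = 34
σ = (2, 3, 1, 0): 6 + 18 + 12 + 5 = 41
σ = (3, 0, 1, 2): 25 + (-4) + 12 + 29 = 62
σ = (3, 0, 2, 1): 25 + (-4) + 21 + 3 = 45
σ = (3, 1, 0, 2): 25 + 14 + 7 + 29 = 75
σ = (3, 1, 2, 0): 25 + 14 + 21 + 5 = 65
σ = (3, 2, 0, 1): 25 + 26 + 7 + 3 = 61
σ = (3, 2, 1, 0): 25 + 26 + 12 + 5 = 68
Optimal value attained by: σ = (2, 0, 1, 3).
Answer: det⊕(C) = 22; verdict: NONSINGULAR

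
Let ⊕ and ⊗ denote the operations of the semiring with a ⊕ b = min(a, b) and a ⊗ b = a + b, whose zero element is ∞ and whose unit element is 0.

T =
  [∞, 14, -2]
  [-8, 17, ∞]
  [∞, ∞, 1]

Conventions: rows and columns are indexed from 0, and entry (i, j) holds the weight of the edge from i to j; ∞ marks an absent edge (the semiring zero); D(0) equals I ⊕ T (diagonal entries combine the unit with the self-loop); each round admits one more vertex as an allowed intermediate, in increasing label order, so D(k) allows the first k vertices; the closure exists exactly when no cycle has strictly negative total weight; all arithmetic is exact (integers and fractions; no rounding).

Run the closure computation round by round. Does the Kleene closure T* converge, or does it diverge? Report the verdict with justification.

D(0):
  [0, 14, -2]
  [-8, 0, ∞]
  [∞, ∞, 0]
D(1):
  [0, 14, -2]
  [-8, 0, -10]
  [∞, ∞, 0]
D(2):
  [0, 14, -2]
  [-8, 0, -10]
  [∞, ∞, 0]
D(3):
  [0, 14, -2]
  [-8, 0, -10]
  [∞, ∞, 0]
Key observation: every diagonal entry stays at the unit through all rounds, so no improving cycle exists.
Answer: CONVERGES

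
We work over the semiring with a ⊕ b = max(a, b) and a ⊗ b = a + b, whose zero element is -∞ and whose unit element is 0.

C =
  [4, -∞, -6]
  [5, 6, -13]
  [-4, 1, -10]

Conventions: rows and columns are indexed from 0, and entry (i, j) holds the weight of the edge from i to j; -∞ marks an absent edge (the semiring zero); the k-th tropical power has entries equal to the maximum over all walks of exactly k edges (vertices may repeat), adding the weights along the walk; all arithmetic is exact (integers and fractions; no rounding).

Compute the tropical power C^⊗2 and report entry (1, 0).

C^⊗2:
  [8, -5, -2]
  [11, 12, -1]
  [6, 7, -10]
Key observation: the optimum is the walk 1->1->0, with weight 6 + 5 = 11.
Optimal value attained by: walk 1->1->0.
Answer: (C^⊗2)[1][0] = 11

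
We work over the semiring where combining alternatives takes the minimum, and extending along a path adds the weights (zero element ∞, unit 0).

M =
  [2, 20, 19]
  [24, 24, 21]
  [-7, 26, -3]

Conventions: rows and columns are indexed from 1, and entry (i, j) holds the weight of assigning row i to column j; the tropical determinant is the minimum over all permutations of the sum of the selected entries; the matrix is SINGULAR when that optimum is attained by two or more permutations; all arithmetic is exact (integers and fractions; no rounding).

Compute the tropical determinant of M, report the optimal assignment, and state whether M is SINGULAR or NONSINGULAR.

σ = (1, 2, 3): 2 + 24 + (-3) = 23
σ = (1, 3, 2): 2 + 21 + 26 = 49
σ = (2, 1, 3): 20 + 24 + (-3) = 41
σ = (2, 3, 1): 20 + 21 + (-7) = 34
σ = (3, 1, 2): 19 + 24 + 26 = 69
σ = (3, 2, 1): 19 + 24 + (-7) = 36
Optimal value attained by: σ = (1, 2, 3).
Answer: det⊕(M) = 23; verdict: NONSINGULAR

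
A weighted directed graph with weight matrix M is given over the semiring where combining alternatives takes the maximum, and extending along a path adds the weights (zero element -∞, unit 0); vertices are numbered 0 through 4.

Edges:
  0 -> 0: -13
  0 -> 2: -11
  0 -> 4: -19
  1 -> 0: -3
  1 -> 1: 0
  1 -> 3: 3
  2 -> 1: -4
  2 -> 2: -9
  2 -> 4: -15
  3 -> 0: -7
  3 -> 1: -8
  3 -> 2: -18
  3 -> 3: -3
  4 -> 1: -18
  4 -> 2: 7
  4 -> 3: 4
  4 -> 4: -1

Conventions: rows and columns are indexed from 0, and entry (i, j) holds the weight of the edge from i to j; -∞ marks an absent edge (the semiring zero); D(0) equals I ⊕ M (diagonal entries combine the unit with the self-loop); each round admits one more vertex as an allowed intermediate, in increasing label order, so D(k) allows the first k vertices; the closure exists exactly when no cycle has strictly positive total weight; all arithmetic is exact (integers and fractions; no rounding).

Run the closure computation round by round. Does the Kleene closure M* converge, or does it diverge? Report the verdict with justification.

D(0):
  [0, -∞, -11, -∞, -19]
  [-3, 0, -∞, 3, -∞]
  [-∞, -4, 0, -∞, -15]
  [-7, -8, -18, 0, -∞]
  [-∞, -18, 7, 4, 0]
D(1):
  [0, -∞, -11, -∞, -19]
  [-3, 0, -14, 3, -22]
  [-∞, -4, 0, -∞, -15]
  [-7, -8, -18, 0, -26]
  [-∞, -18, 7, 4, 0]
D(2):
  [0, -∞, -11, -∞, -19]
  [-3, 0, -14, 3, -22]
  [-7, -4, 0, -1, -15]
  [-7, -8, -18, 0, -26]
  [-21, -18, 7, 4, 0]
D(3):
  [0, -15, -11, -12, -19]
  [-3, 0, -14, 3, -22]
  [-7, -4, 0, -1, -15]
  [-7, -8, -18, 0, -26]
  [0, 3, 7, 6, 0]
D(4):
  [0, -15, -11, -12, -19]
  [-3, 0, -14, 3, -22]
  [-7, -4, 0, -1, -15]
  [-7, -8, -18, 0, -26]
  [0, 3, 7, 6, 0]
D(5):
  [0, -15, -11, -12, -19]
  [-3, 0, -14, 3, -22]
  [-7, -4, 0, -1, -15]
  [-7, -8, -18, 0, -26]
  [0, 3, 7, 6, 0]
Key observation: every diagonal entry stays at the unit through all rounds, so no improving cycle exists.
Answer: CONVERGES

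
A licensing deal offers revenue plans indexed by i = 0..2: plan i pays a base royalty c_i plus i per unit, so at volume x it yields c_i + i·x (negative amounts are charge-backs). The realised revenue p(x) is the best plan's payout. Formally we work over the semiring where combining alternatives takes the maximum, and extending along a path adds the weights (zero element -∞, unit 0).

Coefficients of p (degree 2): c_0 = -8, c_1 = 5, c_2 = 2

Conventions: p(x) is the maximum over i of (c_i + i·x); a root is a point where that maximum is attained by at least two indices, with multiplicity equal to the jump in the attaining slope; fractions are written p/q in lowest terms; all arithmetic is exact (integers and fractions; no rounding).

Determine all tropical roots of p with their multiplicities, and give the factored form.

hull edge (i=0, c=-8) to (i=1, c=5): slope 13, span 1
hull edge (i=1, c=5) to (i=2, c=2): slope -3, span 1
Factored form: p(x) = 2 ⊗ (x ⊕ (-13)) ⊗ (x ⊕ 3)
Answer: roots = -13 (mult 1), 3 (mult 1)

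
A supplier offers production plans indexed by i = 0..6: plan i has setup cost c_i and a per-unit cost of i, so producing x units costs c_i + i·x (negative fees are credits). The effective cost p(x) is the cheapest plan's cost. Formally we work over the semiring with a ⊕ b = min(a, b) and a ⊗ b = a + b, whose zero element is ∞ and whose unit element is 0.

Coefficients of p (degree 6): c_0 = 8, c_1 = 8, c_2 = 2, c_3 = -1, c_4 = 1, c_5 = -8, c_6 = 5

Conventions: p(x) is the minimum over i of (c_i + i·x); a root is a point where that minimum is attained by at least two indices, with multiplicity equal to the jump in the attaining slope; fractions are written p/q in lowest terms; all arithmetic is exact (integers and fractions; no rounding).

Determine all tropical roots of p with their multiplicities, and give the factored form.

hull edge (i=0, c=8) to (i=5, c=-8): slope -16/5, span 5
hull edge (i=5, c=-8) to (i=6, c=5): slope 13, span 1
Factored form: p(x) = 5 ⊗ (x ⊕ (-13)) ⊗ (x ⊕ 16/5) ⊗ (x ⊕ 16/5) ⊗ (x ⊕ 16/5) ⊗ (x ⊕ 16/5) ⊗ (x ⊕ 16/5)
Answer: roots = -13 (mult 1), 16/5 (mult 5)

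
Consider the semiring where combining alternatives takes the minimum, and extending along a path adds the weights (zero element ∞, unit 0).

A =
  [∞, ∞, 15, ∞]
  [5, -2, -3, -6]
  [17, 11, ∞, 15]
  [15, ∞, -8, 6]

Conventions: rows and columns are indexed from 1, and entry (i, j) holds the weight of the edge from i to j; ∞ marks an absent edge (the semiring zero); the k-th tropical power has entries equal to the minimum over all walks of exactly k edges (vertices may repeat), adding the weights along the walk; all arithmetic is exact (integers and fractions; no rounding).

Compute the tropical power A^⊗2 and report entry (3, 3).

A^⊗2:
  [32, 26, ∞, 30]
  [3, -4, -14, -8]
  [16, 9, 7, 5]
  [9, 3, -2, 7]
Key observation: the optimum is the walk 3->4->3, with weight 15 + (-8) = 7.
Optimal value attained by: walk 3->4->3.
Answer: (A^⊗2)[3][3] = 7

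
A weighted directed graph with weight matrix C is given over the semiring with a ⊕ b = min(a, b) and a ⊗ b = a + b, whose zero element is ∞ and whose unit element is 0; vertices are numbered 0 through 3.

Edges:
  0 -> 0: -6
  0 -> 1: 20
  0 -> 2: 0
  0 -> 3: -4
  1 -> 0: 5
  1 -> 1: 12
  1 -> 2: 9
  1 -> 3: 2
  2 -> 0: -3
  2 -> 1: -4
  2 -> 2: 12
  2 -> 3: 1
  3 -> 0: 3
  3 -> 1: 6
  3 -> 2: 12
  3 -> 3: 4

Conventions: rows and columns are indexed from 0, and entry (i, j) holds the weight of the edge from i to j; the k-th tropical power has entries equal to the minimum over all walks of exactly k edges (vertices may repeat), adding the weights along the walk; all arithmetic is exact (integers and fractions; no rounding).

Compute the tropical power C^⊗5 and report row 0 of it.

C^⊗2:
  [-12, -4, -6, -10]
  [-1, 5, 5, 1]
  [-9, 7, -3, -7]
  [-3, 8, 3, -1]
C^⊗3:
  [-18, -10, -12, -16]
  [-7, 1, -1, -5]
  [-15, -7, -9, -13]
  [-9, -1, -3, -7]
C^⊗4:
  [-24, -16, -18, -22]
  [-13, -5, -7, -11]
  [-21, -13, -15, -19]
  [-15, -7, -9, -13]
C^⊗5:
  [-30, -22, -24, -28]
  [-19, -11, -13, -17]
  [-27, -19, -21, -25]
  [-21, -13, -15, -19]
Answer: row 0 of C^⊗5 = [-30, -22, -24, -28]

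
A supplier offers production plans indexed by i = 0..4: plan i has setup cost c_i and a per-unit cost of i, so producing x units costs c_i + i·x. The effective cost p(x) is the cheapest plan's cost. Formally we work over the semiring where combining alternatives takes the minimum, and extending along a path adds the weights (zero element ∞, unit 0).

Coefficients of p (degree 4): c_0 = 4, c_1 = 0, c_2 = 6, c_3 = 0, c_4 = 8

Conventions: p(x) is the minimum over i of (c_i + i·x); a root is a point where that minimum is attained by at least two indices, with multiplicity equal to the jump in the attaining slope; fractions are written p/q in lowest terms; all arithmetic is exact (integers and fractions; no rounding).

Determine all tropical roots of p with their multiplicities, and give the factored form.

hull edge (i=0, c=4) to (i=1, c=0): slope -4, span 1
hull edge (i=1, c=0) to (i=3, c=0): slope 0, span 2
hull edge (i=3, c=0) to (i=4, c=8): slope 8, span 1
Factored form: p(x) = 8 ⊗ (x ⊕ (-8)) ⊗ (x ⊕ 0) ⊗ (x ⊕ 0) ⊗ (x ⊕ 4)
Answer: roots = -8 (mult 1), 0 (mult 2), 4 (mult 1)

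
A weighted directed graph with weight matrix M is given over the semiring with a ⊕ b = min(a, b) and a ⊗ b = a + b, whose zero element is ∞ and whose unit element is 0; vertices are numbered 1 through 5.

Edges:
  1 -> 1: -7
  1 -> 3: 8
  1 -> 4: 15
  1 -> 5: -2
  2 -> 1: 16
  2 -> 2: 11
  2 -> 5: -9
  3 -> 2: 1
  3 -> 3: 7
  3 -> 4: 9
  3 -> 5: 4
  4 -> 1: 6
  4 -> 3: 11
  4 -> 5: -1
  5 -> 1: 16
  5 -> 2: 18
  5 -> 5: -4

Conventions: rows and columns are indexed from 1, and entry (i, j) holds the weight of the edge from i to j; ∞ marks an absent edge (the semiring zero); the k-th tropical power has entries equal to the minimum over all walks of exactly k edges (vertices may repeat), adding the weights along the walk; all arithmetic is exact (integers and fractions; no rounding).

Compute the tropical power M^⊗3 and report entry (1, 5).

M^⊗2:
  [-14, 9, 1, 8, -9]
  [7, 9, 24, 31, -13]
  [15, 8, 14, 16, -8]
  [-1, 12, 14, 20, -5]
  [9, 14, 24, 31, -8]
M^⊗3:
  [-21, 2, -6, 1, -16]
  [0, 5, 15, 22, -17]
  [8, 10, 21, 23, -12]
  [-8, 13, 7, 14, -9]
  [2, 10, 17, 24, -12]
Key observation: the optimum is the walk 1->1->1->5, with weight (-7) + (-7) + (-2) = -16.
Optimal value attained by: walk 1->1->1->5.
Answer: (M^⊗3)[1][5] = -16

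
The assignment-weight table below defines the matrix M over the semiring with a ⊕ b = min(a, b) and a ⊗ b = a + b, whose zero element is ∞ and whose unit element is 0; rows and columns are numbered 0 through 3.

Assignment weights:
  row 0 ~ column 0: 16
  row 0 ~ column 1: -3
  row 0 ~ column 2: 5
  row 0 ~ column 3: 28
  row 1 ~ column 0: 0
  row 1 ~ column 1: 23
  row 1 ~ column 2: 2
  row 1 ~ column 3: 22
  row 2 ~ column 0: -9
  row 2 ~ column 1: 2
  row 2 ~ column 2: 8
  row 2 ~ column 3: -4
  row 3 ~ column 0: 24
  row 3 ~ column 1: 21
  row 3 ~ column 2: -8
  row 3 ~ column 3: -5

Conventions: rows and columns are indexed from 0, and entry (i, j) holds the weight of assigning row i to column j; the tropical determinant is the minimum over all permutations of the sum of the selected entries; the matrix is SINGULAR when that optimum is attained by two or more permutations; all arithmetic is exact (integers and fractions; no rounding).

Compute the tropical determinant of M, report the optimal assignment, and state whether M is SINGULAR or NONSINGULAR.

σ = (0, 1, 2, 3): 16 + 23 + 8 + (-5) = 42
σ = (0, 1, 3, 2): 16 + 23 + (-4) + (-8) = 27
σ = (0, 2, 1, 3): 16 + 2 + 2 + (-5) = 15
σ = (0, 2, 3, 1): 16 + 2 + (-4) + 21 = 35
σ = (0, 3, 1, 2): 16 + 22 + 2 + (-8) = 32
σ = (0, 3, 2, 1): 16 + 22 + 8 + 21 = 67
σ = (1, 0, 2, 3): (-3) + 0 + 8 + (-5) = 0
σ = (1, 0, 3, 2): (-3) + 0 + (-4) + (-8) = -15
σ = (1, 2, 0, 3): (-3) + 2 + (-9) + (-5) = -15
σ = (1, 2, 3, 0): (-3) + 2 + (-4) + 24 = 19
σ = (1, 3, 0, 2): (-3) + 22 + (-9) + (-8) = 2
σ = (1, 3, 2, 0): (-3) + 22 + 8 + 24 = 51
σ = (2, 0, 1, 3): 5 + 0 + 2 + (-5) = 2
σ = (2, 0, 3, 1): 5 + 0 + (-4) + 21 = 22
σ = (2, 1, 0, 3): 5 + 23 + (-9) + (-5) = 14
σ = (2, 1, 3, 0): 5 + 23 + (-4) + 24 = 48
σ = (2, 3, 0, 1): 5 + 22 + (-9) + 21 = 39
σ = (2, 3, 1, 0): 5 + 22 + 2 + 24 = 53
σ = (3, 0, 1, 2): 28 + 0 + 2 + (-8) = 22
σ = (3, 0, 2, 1): 28 + 0 + 8 + 21 = 57
σ = (3, 1, 0, 2): 28 + 23 + (-9) + (-8) = 34
σ = (3, 1, 2, 0): 28 + 23 + 8 + 24 = 83
σ = (3, 2, 0, 1): 28 + 2 + (-9) + 21 = 42
σ = (3, 2, 1, 0): 28 + 2 + 2 + 24 = 56
Optimal value attained by: σ = (1, 0, 3, 2).
Answer: det⊕(M) = -15; verdict: SINGULAR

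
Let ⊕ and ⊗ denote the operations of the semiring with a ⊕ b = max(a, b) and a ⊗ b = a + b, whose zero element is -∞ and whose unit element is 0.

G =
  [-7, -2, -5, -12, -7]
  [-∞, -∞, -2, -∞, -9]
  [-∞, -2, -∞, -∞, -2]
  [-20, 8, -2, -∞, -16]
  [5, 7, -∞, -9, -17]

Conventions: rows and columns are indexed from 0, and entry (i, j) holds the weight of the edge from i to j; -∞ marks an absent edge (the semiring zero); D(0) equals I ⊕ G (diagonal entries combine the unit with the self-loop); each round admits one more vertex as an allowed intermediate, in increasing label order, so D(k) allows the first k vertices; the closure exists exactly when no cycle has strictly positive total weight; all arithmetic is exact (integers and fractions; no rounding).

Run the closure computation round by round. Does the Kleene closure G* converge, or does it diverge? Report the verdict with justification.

D(0):
  [0, -2, -5, -12, -7]
  [-∞, 0, -2, -∞, -9]
  [-∞, -2, 0, -∞, -2]
  [-20, 8, -2, 0, -16]
  [5, 7, -∞, -9, 0]
D(1):
  [0, -2, -5, -12, -7]
  [-∞, 0, -2, -∞, -9]
  [-∞, -2, 0, -∞, -2]
  [-20, 8, -2, 0, -16]
  [5, 7, 0, -7, 0]
D(2):
  [0, -2, -4, -12, -7]
  [-∞, 0, -2, -∞, -9]
  [-∞, -2, 0, -∞, -2]
  [-20, 8, 6, 0, -1]
  [5, 7, 5, -7, 0]
Detection: at round 3, diagonal entry (4, 4) turns strictly positive.
Key observation: the cycle 4->1->2->4 has total weight 7 + (-2) + (-2), which is strictly positive.
Answer: DIVERGES — positive cycle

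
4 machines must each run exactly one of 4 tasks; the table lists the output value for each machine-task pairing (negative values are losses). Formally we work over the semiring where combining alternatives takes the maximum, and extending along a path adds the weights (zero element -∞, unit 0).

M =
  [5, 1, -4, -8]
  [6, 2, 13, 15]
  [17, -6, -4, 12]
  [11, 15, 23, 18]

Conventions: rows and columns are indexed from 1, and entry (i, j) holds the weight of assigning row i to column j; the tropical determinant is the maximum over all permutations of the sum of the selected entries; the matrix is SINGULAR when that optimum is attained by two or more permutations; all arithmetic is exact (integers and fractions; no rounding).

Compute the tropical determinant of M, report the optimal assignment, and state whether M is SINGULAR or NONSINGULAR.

σ = (1, 2, 3, 4): 5 + 2 + (-4) + 18 = 21
σ = (1, 2, 4, 3): 5 + 2 + 12 + 23 = 42
σ = (1, 3, 2, 4): 5 + 13 + (-6) + 18 = 30
σ = (1, 3, 4, 2): 5 + 13 + 12 + 15 = 45
σ = (1, 4, 2, 3): 5 + 15 + (-6) + 23 = 37
σ = (1, 4, 3, 2): 5 + 15 + (-4) + 15 = 31
σ = (2, 1, 3, 4): 1 + 6 + (-4) + 18 = 21
σ = (2, 1, 4, 3): 1 + 6 + 12 + 23 = 42
σ = (2, 3, 1, 4): 1 + 13 + 17 + 18 = 49
σ = (2, 3, 4, 1): 1 + 13 + 12 + 11 = 37
σ = (2, 4, 1, 3): 1 + 15 + 17 + 23 = 56
σ = (2, 4, 3, 1): 1 + 15 + (-4) + 11 = 23
σ = (3, 1, 2, 4): (-4) + 6 + (-6) + 18 = 14
σ = (3, 1, 4, 2): (-4) + 6 + 12 + 15 = 29
σ = (3, 2, 1, 4): (-4) + 2 + 17 + 18 = 33
σ = (3, 2, 4, 1): (-4) + 2 + 12 + 11 = 21
σ = (3, 4, 1, 2): (-4) + 15 + 17 + 15 = 43
σ = (3, 4, 2, 1): (-4) + 15 + (-6) + 11 = 16
σ = (4, 1, 2, 3): (-8) + 6 + (-6) + 23 = 15
σ = (4, 1, 3, 2): (-8) + 6 + (-4) + 15 = 9
σ = (4, 2, 1, 3): (-8) + 2 + 17 + 23 = 34
σ = (4, 2, 3, 1): (-8) + 2 + (-4) + 11 = 1
σ = (4, 3, 1, 2): (-8) + 13 + 17 + 15 = 37
σ = (4, 3, 2, 1): (-8) + 13 + (-6) + 11 = 10
Optimal value attained by: σ = (2, 4, 1, 3).
Answer: det⊕(M) = 56; verdict: NONSINGULAR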